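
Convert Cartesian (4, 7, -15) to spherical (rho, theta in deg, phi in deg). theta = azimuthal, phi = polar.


rho = sqrt(4^2 + 7^2 + (-15)^2) = 17.0294
theta = atan2(7, 4) = 60.2551 deg
phi = acos(-15/17.0294) = 151.7427 deg

rho = 17.0294, theta = 60.2551 deg, phi = 151.7427 deg


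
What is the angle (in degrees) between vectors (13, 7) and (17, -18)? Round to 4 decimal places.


dot = 13*17 + 7*-18 = 95
|u| = 14.7648, |v| = 24.7588
cos(angle) = 0.2599
angle = 74.9373 degrees

74.9373 degrees


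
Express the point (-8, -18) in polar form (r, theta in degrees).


r = sqrt((-8)^2 + (-18)^2) = 19.6977
theta = atan2(-18, -8) = 246.0375 degrees

r = 19.6977, theta = 246.0375 degrees


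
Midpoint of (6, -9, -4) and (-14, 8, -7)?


Midpoint = ((6+-14)/2, (-9+8)/2, (-4+-7)/2) = (-4, -0.5, -5.5)

(-4, -0.5, -5.5)


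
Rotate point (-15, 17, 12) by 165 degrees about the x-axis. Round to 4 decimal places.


x' = -15
y' = 17*cos(165) - 12*sin(165) = -19.5266
z' = 17*sin(165) + 12*cos(165) = -7.1912

(-15, -19.5266, -7.1912)


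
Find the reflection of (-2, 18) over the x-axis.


Reflection across x-axis: (x, y) -> (x, -y)
(-2, 18) -> (-2, -18)

(-2, -18)


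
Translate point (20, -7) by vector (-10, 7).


Translation: (x+dx, y+dy) = (20+-10, -7+7) = (10, 0)

(10, 0)


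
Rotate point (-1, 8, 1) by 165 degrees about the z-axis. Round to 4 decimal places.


x' = -1*cos(165) - 8*sin(165) = -1.1046
y' = -1*sin(165) + 8*cos(165) = -7.9862
z' = 1

(-1.1046, -7.9862, 1)


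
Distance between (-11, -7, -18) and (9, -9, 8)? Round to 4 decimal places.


d = sqrt((9--11)^2 + (-9--7)^2 + (8--18)^2) = 32.8634

32.8634


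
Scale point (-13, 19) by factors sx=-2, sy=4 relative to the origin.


Scaling: (x*sx, y*sy) = (-13*-2, 19*4) = (26, 76)

(26, 76)


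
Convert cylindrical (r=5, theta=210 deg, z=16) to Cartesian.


x = 5 * cos(210) = -4.3301
y = 5 * sin(210) = -2.5
z = 16

(-4.3301, -2.5, 16)


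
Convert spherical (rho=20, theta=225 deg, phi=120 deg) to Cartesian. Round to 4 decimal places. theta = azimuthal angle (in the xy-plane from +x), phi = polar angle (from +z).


x = 20 * sin(120) * cos(225) = -12.2474
y = 20 * sin(120) * sin(225) = -12.2474
z = 20 * cos(120) = -10

(-12.2474, -12.2474, -10)


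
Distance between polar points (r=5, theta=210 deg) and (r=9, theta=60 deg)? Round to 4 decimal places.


d = sqrt(r1^2 + r2^2 - 2*r1*r2*cos(t2-t1))
d = sqrt(5^2 + 9^2 - 2*5*9*cos(60-210)) = 13.5625

13.5625


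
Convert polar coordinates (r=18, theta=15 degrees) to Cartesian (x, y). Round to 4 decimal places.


x = 18 * cos(15) = 17.3867
y = 18 * sin(15) = 4.6587

(17.3867, 4.6587)


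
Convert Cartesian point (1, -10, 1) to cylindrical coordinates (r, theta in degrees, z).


r = sqrt(1^2 + (-10)^2) = 10.0499
theta = atan2(-10, 1) = 275.7106 deg
z = 1

r = 10.0499, theta = 275.7106 deg, z = 1


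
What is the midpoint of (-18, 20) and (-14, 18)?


Midpoint = ((-18+-14)/2, (20+18)/2) = (-16, 19)

(-16, 19)


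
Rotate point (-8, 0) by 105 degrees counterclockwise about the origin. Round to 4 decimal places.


x' = -8*cos(105) - 0*sin(105) = 2.0706
y' = -8*sin(105) + 0*cos(105) = -7.7274

(2.0706, -7.7274)


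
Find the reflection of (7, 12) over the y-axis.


Reflection across y-axis: (x, y) -> (-x, y)
(7, 12) -> (-7, 12)

(-7, 12)


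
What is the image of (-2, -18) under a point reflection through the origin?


Reflection through origin: (x, y) -> (-x, -y)
(-2, -18) -> (2, 18)

(2, 18)


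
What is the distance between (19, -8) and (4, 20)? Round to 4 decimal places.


d = sqrt((4-19)^2 + (20--8)^2) = 31.7648

31.7648


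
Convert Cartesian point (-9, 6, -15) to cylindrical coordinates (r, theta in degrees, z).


r = sqrt((-9)^2 + 6^2) = 10.8167
theta = atan2(6, -9) = 146.3099 deg
z = -15

r = 10.8167, theta = 146.3099 deg, z = -15


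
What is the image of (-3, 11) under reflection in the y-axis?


Reflection across y-axis: (x, y) -> (-x, y)
(-3, 11) -> (3, 11)

(3, 11)


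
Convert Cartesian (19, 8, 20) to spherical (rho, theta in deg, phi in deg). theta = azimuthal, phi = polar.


rho = sqrt(19^2 + 8^2 + 20^2) = 28.7228
theta = atan2(8, 19) = 22.8337 deg
phi = acos(20/28.7228) = 45.8683 deg

rho = 28.7228, theta = 22.8337 deg, phi = 45.8683 deg


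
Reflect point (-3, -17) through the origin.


Reflection through origin: (x, y) -> (-x, -y)
(-3, -17) -> (3, 17)

(3, 17)


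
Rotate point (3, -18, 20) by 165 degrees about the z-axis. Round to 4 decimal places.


x' = 3*cos(165) - -18*sin(165) = 1.761
y' = 3*sin(165) + -18*cos(165) = 18.1631
z' = 20

(1.761, 18.1631, 20)


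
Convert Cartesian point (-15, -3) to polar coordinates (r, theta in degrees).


r = sqrt((-15)^2 + (-3)^2) = 15.2971
theta = atan2(-3, -15) = 191.3099 degrees

r = 15.2971, theta = 191.3099 degrees


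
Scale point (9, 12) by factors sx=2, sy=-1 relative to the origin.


Scaling: (x*sx, y*sy) = (9*2, 12*-1) = (18, -12)

(18, -12)


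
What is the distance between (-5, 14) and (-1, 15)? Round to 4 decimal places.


d = sqrt((-1--5)^2 + (15-14)^2) = 4.1231

4.1231


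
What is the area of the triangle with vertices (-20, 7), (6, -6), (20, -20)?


Area = |x1(y2-y3) + x2(y3-y1) + x3(y1-y2)| / 2
= |-20*(-6--20) + 6*(-20-7) + 20*(7--6)| / 2
= 91

91


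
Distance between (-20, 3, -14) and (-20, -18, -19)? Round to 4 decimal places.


d = sqrt((-20--20)^2 + (-18-3)^2 + (-19--14)^2) = 21.587

21.587


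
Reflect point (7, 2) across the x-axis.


Reflection across x-axis: (x, y) -> (x, -y)
(7, 2) -> (7, -2)

(7, -2)


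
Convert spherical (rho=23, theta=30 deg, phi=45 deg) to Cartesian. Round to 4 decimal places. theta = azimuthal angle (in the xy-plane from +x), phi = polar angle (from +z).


x = 23 * sin(45) * cos(30) = 14.0846
y = 23 * sin(45) * sin(30) = 8.1317
z = 23 * cos(45) = 16.2635

(14.0846, 8.1317, 16.2635)


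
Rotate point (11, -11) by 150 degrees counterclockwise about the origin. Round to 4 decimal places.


x' = 11*cos(150) - -11*sin(150) = -4.0263
y' = 11*sin(150) + -11*cos(150) = 15.0263

(-4.0263, 15.0263)


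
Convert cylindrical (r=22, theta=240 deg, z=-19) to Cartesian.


x = 22 * cos(240) = -11
y = 22 * sin(240) = -19.0526
z = -19

(-11, -19.0526, -19)


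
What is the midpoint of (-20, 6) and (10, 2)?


Midpoint = ((-20+10)/2, (6+2)/2) = (-5, 4)

(-5, 4)


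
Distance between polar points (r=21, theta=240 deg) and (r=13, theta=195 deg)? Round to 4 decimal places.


d = sqrt(r1^2 + r2^2 - 2*r1*r2*cos(t2-t1))
d = sqrt(21^2 + 13^2 - 2*21*13*cos(195-240)) = 14.9639

14.9639


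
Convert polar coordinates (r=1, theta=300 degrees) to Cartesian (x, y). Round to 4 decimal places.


x = 1 * cos(300) = 0.5
y = 1 * sin(300) = -0.866

(0.5, -0.866)


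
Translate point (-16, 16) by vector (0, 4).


Translation: (x+dx, y+dy) = (-16+0, 16+4) = (-16, 20)

(-16, 20)


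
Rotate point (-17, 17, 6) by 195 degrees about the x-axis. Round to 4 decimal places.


x' = -17
y' = 17*cos(195) - 6*sin(195) = -14.8678
z' = 17*sin(195) + 6*cos(195) = -10.1955

(-17, -14.8678, -10.1955)


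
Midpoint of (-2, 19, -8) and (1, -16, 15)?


Midpoint = ((-2+1)/2, (19+-16)/2, (-8+15)/2) = (-0.5, 1.5, 3.5)

(-0.5, 1.5, 3.5)


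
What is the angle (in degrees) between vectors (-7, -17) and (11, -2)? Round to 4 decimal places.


dot = -7*11 + -17*-2 = -43
|u| = 18.3848, |v| = 11.1803
cos(angle) = -0.2092
angle = 102.0753 degrees

102.0753 degrees


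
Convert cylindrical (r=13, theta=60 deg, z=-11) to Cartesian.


x = 13 * cos(60) = 6.5
y = 13 * sin(60) = 11.2583
z = -11

(6.5, 11.2583, -11)


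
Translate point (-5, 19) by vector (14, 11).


Translation: (x+dx, y+dy) = (-5+14, 19+11) = (9, 30)

(9, 30)


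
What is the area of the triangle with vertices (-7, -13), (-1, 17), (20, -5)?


Area = |x1(y2-y3) + x2(y3-y1) + x3(y1-y2)| / 2
= |-7*(17--5) + -1*(-5--13) + 20*(-13-17)| / 2
= 381

381


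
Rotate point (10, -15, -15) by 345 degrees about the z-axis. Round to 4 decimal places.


x' = 10*cos(345) - -15*sin(345) = 5.777
y' = 10*sin(345) + -15*cos(345) = -17.0771
z' = -15

(5.777, -17.0771, -15)


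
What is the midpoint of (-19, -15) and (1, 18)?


Midpoint = ((-19+1)/2, (-15+18)/2) = (-9, 1.5)

(-9, 1.5)


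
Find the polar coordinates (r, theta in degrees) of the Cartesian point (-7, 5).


r = sqrt((-7)^2 + 5^2) = 8.6023
theta = atan2(5, -7) = 144.4623 degrees

r = 8.6023, theta = 144.4623 degrees


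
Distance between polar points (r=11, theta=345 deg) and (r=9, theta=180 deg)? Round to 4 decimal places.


d = sqrt(r1^2 + r2^2 - 2*r1*r2*cos(t2-t1))
d = sqrt(11^2 + 9^2 - 2*11*9*cos(180-345)) = 19.8306

19.8306


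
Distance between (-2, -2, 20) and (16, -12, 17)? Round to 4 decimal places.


d = sqrt((16--2)^2 + (-12--2)^2 + (17-20)^2) = 20.8087

20.8087


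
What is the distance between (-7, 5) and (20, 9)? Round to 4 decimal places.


d = sqrt((20--7)^2 + (9-5)^2) = 27.2947

27.2947


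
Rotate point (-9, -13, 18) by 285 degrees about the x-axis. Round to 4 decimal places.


x' = -9
y' = -13*cos(285) - 18*sin(285) = 14.022
z' = -13*sin(285) + 18*cos(285) = 17.2158

(-9, 14.022, 17.2158)


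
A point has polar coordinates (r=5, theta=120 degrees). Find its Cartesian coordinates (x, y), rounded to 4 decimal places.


x = 5 * cos(120) = -2.5
y = 5 * sin(120) = 4.3301

(-2.5, 4.3301)


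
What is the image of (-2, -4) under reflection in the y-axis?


Reflection across y-axis: (x, y) -> (-x, y)
(-2, -4) -> (2, -4)

(2, -4)


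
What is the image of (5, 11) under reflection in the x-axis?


Reflection across x-axis: (x, y) -> (x, -y)
(5, 11) -> (5, -11)

(5, -11)


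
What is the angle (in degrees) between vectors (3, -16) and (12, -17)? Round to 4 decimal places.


dot = 3*12 + -16*-17 = 308
|u| = 16.2788, |v| = 20.8087
cos(angle) = 0.9093
angle = 24.5979 degrees

24.5979 degrees


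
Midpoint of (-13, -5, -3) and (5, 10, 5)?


Midpoint = ((-13+5)/2, (-5+10)/2, (-3+5)/2) = (-4, 2.5, 1)

(-4, 2.5, 1)


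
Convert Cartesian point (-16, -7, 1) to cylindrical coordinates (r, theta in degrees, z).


r = sqrt((-16)^2 + (-7)^2) = 17.4642
theta = atan2(-7, -16) = 203.6294 deg
z = 1

r = 17.4642, theta = 203.6294 deg, z = 1


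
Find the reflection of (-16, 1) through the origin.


Reflection through origin: (x, y) -> (-x, -y)
(-16, 1) -> (16, -1)

(16, -1)


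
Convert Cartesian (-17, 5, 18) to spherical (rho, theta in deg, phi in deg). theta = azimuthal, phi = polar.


rho = sqrt((-17)^2 + 5^2 + 18^2) = 25.2587
theta = atan2(5, -17) = 163.6105 deg
phi = acos(18/25.2587) = 44.551 deg

rho = 25.2587, theta = 163.6105 deg, phi = 44.551 deg


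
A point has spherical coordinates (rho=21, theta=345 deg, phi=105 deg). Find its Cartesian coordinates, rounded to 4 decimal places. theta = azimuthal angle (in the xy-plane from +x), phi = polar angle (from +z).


x = 21 * sin(105) * cos(345) = 19.5933
y = 21 * sin(105) * sin(345) = -5.25
z = 21 * cos(105) = -5.4352

(19.5933, -5.25, -5.4352)


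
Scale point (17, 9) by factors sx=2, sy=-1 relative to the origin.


Scaling: (x*sx, y*sy) = (17*2, 9*-1) = (34, -9)

(34, -9)


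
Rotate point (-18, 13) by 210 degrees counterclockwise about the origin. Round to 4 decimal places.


x' = -18*cos(210) - 13*sin(210) = 22.0885
y' = -18*sin(210) + 13*cos(210) = -2.2583

(22.0885, -2.2583)


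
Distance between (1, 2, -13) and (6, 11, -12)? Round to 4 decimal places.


d = sqrt((6-1)^2 + (11-2)^2 + (-12--13)^2) = 10.3441

10.3441


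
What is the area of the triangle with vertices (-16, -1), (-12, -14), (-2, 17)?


Area = |x1(y2-y3) + x2(y3-y1) + x3(y1-y2)| / 2
= |-16*(-14-17) + -12*(17--1) + -2*(-1--14)| / 2
= 127

127


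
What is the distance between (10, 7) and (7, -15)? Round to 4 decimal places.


d = sqrt((7-10)^2 + (-15-7)^2) = 22.2036

22.2036


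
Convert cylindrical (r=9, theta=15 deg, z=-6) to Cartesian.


x = 9 * cos(15) = 8.6933
y = 9 * sin(15) = 2.3294
z = -6

(8.6933, 2.3294, -6)


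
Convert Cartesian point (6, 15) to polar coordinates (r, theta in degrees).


r = sqrt(6^2 + 15^2) = 16.1555
theta = atan2(15, 6) = 68.1986 degrees

r = 16.1555, theta = 68.1986 degrees


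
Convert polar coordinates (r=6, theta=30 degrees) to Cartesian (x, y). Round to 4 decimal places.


x = 6 * cos(30) = 5.1962
y = 6 * sin(30) = 3

(5.1962, 3)


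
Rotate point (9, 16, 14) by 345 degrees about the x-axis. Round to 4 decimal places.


x' = 9
y' = 16*cos(345) - 14*sin(345) = 19.0783
z' = 16*sin(345) + 14*cos(345) = 9.3819

(9, 19.0783, 9.3819)


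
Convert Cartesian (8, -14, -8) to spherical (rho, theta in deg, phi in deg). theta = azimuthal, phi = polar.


rho = sqrt(8^2 + (-14)^2 + (-8)^2) = 18
theta = atan2(-14, 8) = 299.7449 deg
phi = acos(-8/18) = 116.3878 deg

rho = 18, theta = 299.7449 deg, phi = 116.3878 deg


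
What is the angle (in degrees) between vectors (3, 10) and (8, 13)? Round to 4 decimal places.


dot = 3*8 + 10*13 = 154
|u| = 10.4403, |v| = 15.2643
cos(angle) = 0.9663
angle = 14.9083 degrees

14.9083 degrees


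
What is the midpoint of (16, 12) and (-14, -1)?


Midpoint = ((16+-14)/2, (12+-1)/2) = (1, 5.5)

(1, 5.5)


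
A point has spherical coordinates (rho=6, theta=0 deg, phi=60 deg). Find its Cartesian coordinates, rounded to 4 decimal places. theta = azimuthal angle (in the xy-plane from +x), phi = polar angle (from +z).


x = 6 * sin(60) * cos(0) = 5.1962
y = 6 * sin(60) * sin(0) = 0
z = 6 * cos(60) = 3

(5.1962, 0, 3)


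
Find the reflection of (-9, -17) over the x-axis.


Reflection across x-axis: (x, y) -> (x, -y)
(-9, -17) -> (-9, 17)

(-9, 17)


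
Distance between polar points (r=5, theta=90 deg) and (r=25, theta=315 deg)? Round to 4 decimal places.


d = sqrt(r1^2 + r2^2 - 2*r1*r2*cos(t2-t1))
d = sqrt(5^2 + 25^2 - 2*5*25*cos(315-90)) = 28.7537

28.7537


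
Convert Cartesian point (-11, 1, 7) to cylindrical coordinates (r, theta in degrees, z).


r = sqrt((-11)^2 + 1^2) = 11.0454
theta = atan2(1, -11) = 174.8056 deg
z = 7

r = 11.0454, theta = 174.8056 deg, z = 7


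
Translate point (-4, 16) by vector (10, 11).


Translation: (x+dx, y+dy) = (-4+10, 16+11) = (6, 27)

(6, 27)


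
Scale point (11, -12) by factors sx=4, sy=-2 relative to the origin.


Scaling: (x*sx, y*sy) = (11*4, -12*-2) = (44, 24)

(44, 24)


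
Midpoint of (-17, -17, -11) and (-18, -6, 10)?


Midpoint = ((-17+-18)/2, (-17+-6)/2, (-11+10)/2) = (-17.5, -11.5, -0.5)

(-17.5, -11.5, -0.5)


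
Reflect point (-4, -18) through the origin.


Reflection through origin: (x, y) -> (-x, -y)
(-4, -18) -> (4, 18)

(4, 18)


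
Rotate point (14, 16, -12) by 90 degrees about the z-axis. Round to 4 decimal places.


x' = 14*cos(90) - 16*sin(90) = -16
y' = 14*sin(90) + 16*cos(90) = 14
z' = -12

(-16, 14, -12)


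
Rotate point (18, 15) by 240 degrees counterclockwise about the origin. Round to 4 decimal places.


x' = 18*cos(240) - 15*sin(240) = 3.9904
y' = 18*sin(240) + 15*cos(240) = -23.0885

(3.9904, -23.0885)


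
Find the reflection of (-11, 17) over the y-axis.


Reflection across y-axis: (x, y) -> (-x, y)
(-11, 17) -> (11, 17)

(11, 17)


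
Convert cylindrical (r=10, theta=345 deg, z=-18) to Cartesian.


x = 10 * cos(345) = 9.6593
y = 10 * sin(345) = -2.5882
z = -18

(9.6593, -2.5882, -18)


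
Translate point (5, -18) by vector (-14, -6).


Translation: (x+dx, y+dy) = (5+-14, -18+-6) = (-9, -24)

(-9, -24)


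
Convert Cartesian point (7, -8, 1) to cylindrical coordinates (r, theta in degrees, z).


r = sqrt(7^2 + (-8)^2) = 10.6301
theta = atan2(-8, 7) = 311.1859 deg
z = 1

r = 10.6301, theta = 311.1859 deg, z = 1


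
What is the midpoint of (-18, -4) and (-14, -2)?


Midpoint = ((-18+-14)/2, (-4+-2)/2) = (-16, -3)

(-16, -3)


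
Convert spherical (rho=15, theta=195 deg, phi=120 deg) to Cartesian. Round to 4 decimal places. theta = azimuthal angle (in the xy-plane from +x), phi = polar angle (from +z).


x = 15 * sin(120) * cos(195) = -12.5477
y = 15 * sin(120) * sin(195) = -3.3622
z = 15 * cos(120) = -7.5

(-12.5477, -3.3622, -7.5)


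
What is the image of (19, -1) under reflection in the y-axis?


Reflection across y-axis: (x, y) -> (-x, y)
(19, -1) -> (-19, -1)

(-19, -1)


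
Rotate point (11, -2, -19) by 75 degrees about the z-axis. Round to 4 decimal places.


x' = 11*cos(75) - -2*sin(75) = 4.7789
y' = 11*sin(75) + -2*cos(75) = 10.1075
z' = -19

(4.7789, 10.1075, -19)


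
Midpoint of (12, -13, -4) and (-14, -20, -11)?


Midpoint = ((12+-14)/2, (-13+-20)/2, (-4+-11)/2) = (-1, -16.5, -7.5)

(-1, -16.5, -7.5)


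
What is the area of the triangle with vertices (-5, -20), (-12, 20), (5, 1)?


Area = |x1(y2-y3) + x2(y3-y1) + x3(y1-y2)| / 2
= |-5*(20-1) + -12*(1--20) + 5*(-20-20)| / 2
= 273.5

273.5


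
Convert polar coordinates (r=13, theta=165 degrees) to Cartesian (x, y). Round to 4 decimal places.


x = 13 * cos(165) = -12.557
y = 13 * sin(165) = 3.3646

(-12.557, 3.3646)


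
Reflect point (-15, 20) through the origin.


Reflection through origin: (x, y) -> (-x, -y)
(-15, 20) -> (15, -20)

(15, -20)


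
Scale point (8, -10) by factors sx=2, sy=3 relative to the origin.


Scaling: (x*sx, y*sy) = (8*2, -10*3) = (16, -30)

(16, -30)


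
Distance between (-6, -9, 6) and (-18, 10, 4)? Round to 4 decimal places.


d = sqrt((-18--6)^2 + (10--9)^2 + (4-6)^2) = 22.561

22.561


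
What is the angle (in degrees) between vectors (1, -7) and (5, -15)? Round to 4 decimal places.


dot = 1*5 + -7*-15 = 110
|u| = 7.0711, |v| = 15.8114
cos(angle) = 0.9839
angle = 10.3048 degrees

10.3048 degrees


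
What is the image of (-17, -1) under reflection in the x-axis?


Reflection across x-axis: (x, y) -> (x, -y)
(-17, -1) -> (-17, 1)

(-17, 1)


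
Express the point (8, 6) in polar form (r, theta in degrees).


r = sqrt(8^2 + 6^2) = 10
theta = atan2(6, 8) = 36.8699 degrees

r = 10, theta = 36.8699 degrees


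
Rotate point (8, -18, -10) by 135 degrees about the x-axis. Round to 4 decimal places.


x' = 8
y' = -18*cos(135) - -10*sin(135) = 19.799
z' = -18*sin(135) + -10*cos(135) = -5.6569

(8, 19.799, -5.6569)


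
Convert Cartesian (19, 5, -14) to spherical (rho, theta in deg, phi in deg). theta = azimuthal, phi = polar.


rho = sqrt(19^2 + 5^2 + (-14)^2) = 24.1247
theta = atan2(5, 19) = 14.7436 deg
phi = acos(-14/24.1247) = 125.473 deg

rho = 24.1247, theta = 14.7436 deg, phi = 125.473 deg


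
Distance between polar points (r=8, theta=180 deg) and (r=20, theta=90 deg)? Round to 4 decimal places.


d = sqrt(r1^2 + r2^2 - 2*r1*r2*cos(t2-t1))
d = sqrt(8^2 + 20^2 - 2*8*20*cos(90-180)) = 21.5407

21.5407


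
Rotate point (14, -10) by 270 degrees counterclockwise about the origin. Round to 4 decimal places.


x' = 14*cos(270) - -10*sin(270) = -10
y' = 14*sin(270) + -10*cos(270) = -14

(-10, -14)


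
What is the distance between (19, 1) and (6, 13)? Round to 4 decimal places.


d = sqrt((6-19)^2 + (13-1)^2) = 17.6918

17.6918


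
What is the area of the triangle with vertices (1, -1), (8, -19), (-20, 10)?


Area = |x1(y2-y3) + x2(y3-y1) + x3(y1-y2)| / 2
= |1*(-19-10) + 8*(10--1) + -20*(-1--19)| / 2
= 150.5

150.5


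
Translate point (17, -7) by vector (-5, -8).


Translation: (x+dx, y+dy) = (17+-5, -7+-8) = (12, -15)

(12, -15)


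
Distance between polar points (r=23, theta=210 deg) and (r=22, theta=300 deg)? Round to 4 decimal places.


d = sqrt(r1^2 + r2^2 - 2*r1*r2*cos(t2-t1))
d = sqrt(23^2 + 22^2 - 2*23*22*cos(300-210)) = 31.8277

31.8277


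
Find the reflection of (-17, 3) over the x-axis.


Reflection across x-axis: (x, y) -> (x, -y)
(-17, 3) -> (-17, -3)

(-17, -3)


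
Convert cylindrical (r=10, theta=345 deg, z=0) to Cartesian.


x = 10 * cos(345) = 9.6593
y = 10 * sin(345) = -2.5882
z = 0

(9.6593, -2.5882, 0)


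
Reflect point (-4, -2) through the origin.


Reflection through origin: (x, y) -> (-x, -y)
(-4, -2) -> (4, 2)

(4, 2)


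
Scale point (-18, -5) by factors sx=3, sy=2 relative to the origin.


Scaling: (x*sx, y*sy) = (-18*3, -5*2) = (-54, -10)

(-54, -10)


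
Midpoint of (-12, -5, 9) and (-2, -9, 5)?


Midpoint = ((-12+-2)/2, (-5+-9)/2, (9+5)/2) = (-7, -7, 7)

(-7, -7, 7)


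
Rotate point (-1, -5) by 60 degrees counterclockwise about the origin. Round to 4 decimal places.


x' = -1*cos(60) - -5*sin(60) = 3.8301
y' = -1*sin(60) + -5*cos(60) = -3.366

(3.8301, -3.366)


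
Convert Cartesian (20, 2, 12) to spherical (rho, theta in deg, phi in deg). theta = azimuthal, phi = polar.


rho = sqrt(20^2 + 2^2 + 12^2) = 23.4094
theta = atan2(2, 20) = 5.7106 deg
phi = acos(12/23.4094) = 59.1619 deg

rho = 23.4094, theta = 5.7106 deg, phi = 59.1619 deg


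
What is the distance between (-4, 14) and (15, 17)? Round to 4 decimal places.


d = sqrt((15--4)^2 + (17-14)^2) = 19.2354

19.2354


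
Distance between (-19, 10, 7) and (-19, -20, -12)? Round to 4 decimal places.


d = sqrt((-19--19)^2 + (-20-10)^2 + (-12-7)^2) = 35.5106

35.5106


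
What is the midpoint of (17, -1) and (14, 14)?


Midpoint = ((17+14)/2, (-1+14)/2) = (15.5, 6.5)

(15.5, 6.5)


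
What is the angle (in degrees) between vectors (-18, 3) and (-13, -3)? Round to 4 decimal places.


dot = -18*-13 + 3*-3 = 225
|u| = 18.2483, |v| = 13.3417
cos(angle) = 0.9242
angle = 22.4569 degrees

22.4569 degrees


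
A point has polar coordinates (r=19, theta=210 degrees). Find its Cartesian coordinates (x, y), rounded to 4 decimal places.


x = 19 * cos(210) = -16.4545
y = 19 * sin(210) = -9.5

(-16.4545, -9.5)


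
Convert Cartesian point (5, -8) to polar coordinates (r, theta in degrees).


r = sqrt(5^2 + (-8)^2) = 9.434
theta = atan2(-8, 5) = 302.0054 degrees

r = 9.434, theta = 302.0054 degrees


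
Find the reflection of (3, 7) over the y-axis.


Reflection across y-axis: (x, y) -> (-x, y)
(3, 7) -> (-3, 7)

(-3, 7)


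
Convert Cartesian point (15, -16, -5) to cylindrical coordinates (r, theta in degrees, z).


r = sqrt(15^2 + (-16)^2) = 21.9317
theta = atan2(-16, 15) = 313.1524 deg
z = -5

r = 21.9317, theta = 313.1524 deg, z = -5


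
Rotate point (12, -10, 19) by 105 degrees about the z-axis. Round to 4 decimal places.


x' = 12*cos(105) - -10*sin(105) = 6.5534
y' = 12*sin(105) + -10*cos(105) = 14.1793
z' = 19

(6.5534, 14.1793, 19)


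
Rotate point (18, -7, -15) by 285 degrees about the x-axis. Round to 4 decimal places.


x' = 18
y' = -7*cos(285) - -15*sin(285) = -16.3006
z' = -7*sin(285) + -15*cos(285) = 2.8792

(18, -16.3006, 2.8792)


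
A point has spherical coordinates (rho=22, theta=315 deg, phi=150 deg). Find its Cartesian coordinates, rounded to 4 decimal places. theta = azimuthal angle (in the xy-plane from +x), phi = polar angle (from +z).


x = 22 * sin(150) * cos(315) = 7.7782
y = 22 * sin(150) * sin(315) = -7.7782
z = 22 * cos(150) = -19.0526

(7.7782, -7.7782, -19.0526)


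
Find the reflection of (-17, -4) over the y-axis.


Reflection across y-axis: (x, y) -> (-x, y)
(-17, -4) -> (17, -4)

(17, -4)


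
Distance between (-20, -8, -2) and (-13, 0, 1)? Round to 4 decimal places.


d = sqrt((-13--20)^2 + (0--8)^2 + (1--2)^2) = 11.0454

11.0454


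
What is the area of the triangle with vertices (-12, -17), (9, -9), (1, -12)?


Area = |x1(y2-y3) + x2(y3-y1) + x3(y1-y2)| / 2
= |-12*(-9--12) + 9*(-12--17) + 1*(-17--9)| / 2
= 0.5

0.5


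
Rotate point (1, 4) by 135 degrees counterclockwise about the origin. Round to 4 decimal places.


x' = 1*cos(135) - 4*sin(135) = -3.5355
y' = 1*sin(135) + 4*cos(135) = -2.1213

(-3.5355, -2.1213)


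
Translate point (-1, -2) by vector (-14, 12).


Translation: (x+dx, y+dy) = (-1+-14, -2+12) = (-15, 10)

(-15, 10)


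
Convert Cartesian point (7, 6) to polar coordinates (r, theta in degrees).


r = sqrt(7^2 + 6^2) = 9.2195
theta = atan2(6, 7) = 40.6013 degrees

r = 9.2195, theta = 40.6013 degrees


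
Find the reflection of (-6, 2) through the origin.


Reflection through origin: (x, y) -> (-x, -y)
(-6, 2) -> (6, -2)

(6, -2)


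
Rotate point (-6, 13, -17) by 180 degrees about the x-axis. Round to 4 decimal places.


x' = -6
y' = 13*cos(180) - -17*sin(180) = -13
z' = 13*sin(180) + -17*cos(180) = 17

(-6, -13, 17)


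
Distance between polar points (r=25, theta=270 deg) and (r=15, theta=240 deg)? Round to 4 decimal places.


d = sqrt(r1^2 + r2^2 - 2*r1*r2*cos(t2-t1))
d = sqrt(25^2 + 15^2 - 2*25*15*cos(240-270)) = 14.1591

14.1591


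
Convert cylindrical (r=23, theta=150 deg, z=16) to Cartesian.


x = 23 * cos(150) = -19.9186
y = 23 * sin(150) = 11.5
z = 16

(-19.9186, 11.5, 16)


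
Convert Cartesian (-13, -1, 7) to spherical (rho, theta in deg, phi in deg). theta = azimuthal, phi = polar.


rho = sqrt((-13)^2 + (-1)^2 + 7^2) = 14.7986
theta = atan2(-1, -13) = 184.3987 deg
phi = acos(7/14.7986) = 61.7697 deg

rho = 14.7986, theta = 184.3987 deg, phi = 61.7697 deg


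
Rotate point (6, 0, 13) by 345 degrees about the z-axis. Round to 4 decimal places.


x' = 6*cos(345) - 0*sin(345) = 5.7956
y' = 6*sin(345) + 0*cos(345) = -1.5529
z' = 13

(5.7956, -1.5529, 13)


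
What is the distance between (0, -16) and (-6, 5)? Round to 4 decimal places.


d = sqrt((-6-0)^2 + (5--16)^2) = 21.8403

21.8403


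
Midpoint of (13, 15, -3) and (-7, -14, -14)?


Midpoint = ((13+-7)/2, (15+-14)/2, (-3+-14)/2) = (3, 0.5, -8.5)

(3, 0.5, -8.5)


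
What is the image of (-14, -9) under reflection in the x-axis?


Reflection across x-axis: (x, y) -> (x, -y)
(-14, -9) -> (-14, 9)

(-14, 9)


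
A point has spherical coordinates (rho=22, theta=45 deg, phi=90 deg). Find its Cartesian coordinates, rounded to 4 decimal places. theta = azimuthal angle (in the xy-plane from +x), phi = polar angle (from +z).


x = 22 * sin(90) * cos(45) = 15.5563
y = 22 * sin(90) * sin(45) = 15.5563
z = 22 * cos(90) = 0

(15.5563, 15.5563, 0)


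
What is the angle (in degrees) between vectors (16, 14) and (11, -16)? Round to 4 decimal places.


dot = 16*11 + 14*-16 = -48
|u| = 21.2603, |v| = 19.4165
cos(angle) = -0.1163
angle = 96.6774 degrees

96.6774 degrees


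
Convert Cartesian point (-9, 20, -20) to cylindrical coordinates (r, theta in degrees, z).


r = sqrt((-9)^2 + 20^2) = 21.9317
theta = atan2(20, -9) = 114.2277 deg
z = -20

r = 21.9317, theta = 114.2277 deg, z = -20


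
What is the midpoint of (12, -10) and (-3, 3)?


Midpoint = ((12+-3)/2, (-10+3)/2) = (4.5, -3.5)

(4.5, -3.5)


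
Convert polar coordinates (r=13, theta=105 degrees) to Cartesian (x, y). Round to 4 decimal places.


x = 13 * cos(105) = -3.3646
y = 13 * sin(105) = 12.557

(-3.3646, 12.557)


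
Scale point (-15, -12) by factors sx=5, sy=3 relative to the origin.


Scaling: (x*sx, y*sy) = (-15*5, -12*3) = (-75, -36)

(-75, -36)


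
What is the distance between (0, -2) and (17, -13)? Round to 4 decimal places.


d = sqrt((17-0)^2 + (-13--2)^2) = 20.2485

20.2485


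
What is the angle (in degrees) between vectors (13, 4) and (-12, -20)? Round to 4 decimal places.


dot = 13*-12 + 4*-20 = -236
|u| = 13.6015, |v| = 23.3238
cos(angle) = -0.7439
angle = 138.0665 degrees

138.0665 degrees


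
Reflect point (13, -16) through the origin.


Reflection through origin: (x, y) -> (-x, -y)
(13, -16) -> (-13, 16)

(-13, 16)


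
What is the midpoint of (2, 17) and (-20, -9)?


Midpoint = ((2+-20)/2, (17+-9)/2) = (-9, 4)

(-9, 4)


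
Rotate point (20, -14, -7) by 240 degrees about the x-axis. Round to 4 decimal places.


x' = 20
y' = -14*cos(240) - -7*sin(240) = 0.9378
z' = -14*sin(240) + -7*cos(240) = 15.6244

(20, 0.9378, 15.6244)


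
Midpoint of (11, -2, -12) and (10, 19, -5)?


Midpoint = ((11+10)/2, (-2+19)/2, (-12+-5)/2) = (10.5, 8.5, -8.5)

(10.5, 8.5, -8.5)


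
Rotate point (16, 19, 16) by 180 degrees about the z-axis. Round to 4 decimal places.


x' = 16*cos(180) - 19*sin(180) = -16
y' = 16*sin(180) + 19*cos(180) = -19
z' = 16

(-16, -19, 16)


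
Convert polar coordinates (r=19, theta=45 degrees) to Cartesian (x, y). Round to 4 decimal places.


x = 19 * cos(45) = 13.435
y = 19 * sin(45) = 13.435

(13.435, 13.435)


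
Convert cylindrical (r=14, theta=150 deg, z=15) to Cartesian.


x = 14 * cos(150) = -12.1244
y = 14 * sin(150) = 7
z = 15

(-12.1244, 7, 15)


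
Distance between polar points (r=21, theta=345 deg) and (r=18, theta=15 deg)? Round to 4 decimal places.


d = sqrt(r1^2 + r2^2 - 2*r1*r2*cos(t2-t1))
d = sqrt(21^2 + 18^2 - 2*21*18*cos(15-345)) = 10.5017

10.5017


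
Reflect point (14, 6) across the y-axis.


Reflection across y-axis: (x, y) -> (-x, y)
(14, 6) -> (-14, 6)

(-14, 6)


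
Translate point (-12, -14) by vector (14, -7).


Translation: (x+dx, y+dy) = (-12+14, -14+-7) = (2, -21)

(2, -21)


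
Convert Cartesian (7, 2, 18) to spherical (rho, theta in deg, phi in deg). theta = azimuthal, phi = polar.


rho = sqrt(7^2 + 2^2 + 18^2) = 19.4165
theta = atan2(2, 7) = 15.9454 deg
phi = acos(18/19.4165) = 22.0209 deg

rho = 19.4165, theta = 15.9454 deg, phi = 22.0209 deg


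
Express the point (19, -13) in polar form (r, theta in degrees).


r = sqrt(19^2 + (-13)^2) = 23.0217
theta = atan2(-13, 19) = 325.6197 degrees

r = 23.0217, theta = 325.6197 degrees


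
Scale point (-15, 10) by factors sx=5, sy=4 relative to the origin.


Scaling: (x*sx, y*sy) = (-15*5, 10*4) = (-75, 40)

(-75, 40)


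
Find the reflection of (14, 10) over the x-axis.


Reflection across x-axis: (x, y) -> (x, -y)
(14, 10) -> (14, -10)

(14, -10)


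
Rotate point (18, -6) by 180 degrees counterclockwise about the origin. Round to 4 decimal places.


x' = 18*cos(180) - -6*sin(180) = -18
y' = 18*sin(180) + -6*cos(180) = 6

(-18, 6)


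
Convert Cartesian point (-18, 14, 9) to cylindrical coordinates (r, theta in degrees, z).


r = sqrt((-18)^2 + 14^2) = 22.8035
theta = atan2(14, -18) = 142.125 deg
z = 9

r = 22.8035, theta = 142.125 deg, z = 9


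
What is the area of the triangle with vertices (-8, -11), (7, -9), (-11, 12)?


Area = |x1(y2-y3) + x2(y3-y1) + x3(y1-y2)| / 2
= |-8*(-9-12) + 7*(12--11) + -11*(-11--9)| / 2
= 175.5

175.5


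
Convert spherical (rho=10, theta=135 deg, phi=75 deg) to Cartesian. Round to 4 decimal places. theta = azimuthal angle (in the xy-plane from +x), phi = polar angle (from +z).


x = 10 * sin(75) * cos(135) = -6.8301
y = 10 * sin(75) * sin(135) = 6.8301
z = 10 * cos(75) = 2.5882

(-6.8301, 6.8301, 2.5882)


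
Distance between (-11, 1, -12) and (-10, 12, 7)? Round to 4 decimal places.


d = sqrt((-10--11)^2 + (12-1)^2 + (7--12)^2) = 21.9773

21.9773


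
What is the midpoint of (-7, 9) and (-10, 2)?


Midpoint = ((-7+-10)/2, (9+2)/2) = (-8.5, 5.5)

(-8.5, 5.5)


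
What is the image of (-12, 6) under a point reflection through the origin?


Reflection through origin: (x, y) -> (-x, -y)
(-12, 6) -> (12, -6)

(12, -6)


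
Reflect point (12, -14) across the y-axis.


Reflection across y-axis: (x, y) -> (-x, y)
(12, -14) -> (-12, -14)

(-12, -14)


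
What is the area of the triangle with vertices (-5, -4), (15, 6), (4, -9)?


Area = |x1(y2-y3) + x2(y3-y1) + x3(y1-y2)| / 2
= |-5*(6--9) + 15*(-9--4) + 4*(-4-6)| / 2
= 95

95


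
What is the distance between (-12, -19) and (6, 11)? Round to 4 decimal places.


d = sqrt((6--12)^2 + (11--19)^2) = 34.9857

34.9857


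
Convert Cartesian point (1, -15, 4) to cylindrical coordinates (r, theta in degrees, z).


r = sqrt(1^2 + (-15)^2) = 15.0333
theta = atan2(-15, 1) = 273.8141 deg
z = 4

r = 15.0333, theta = 273.8141 deg, z = 4


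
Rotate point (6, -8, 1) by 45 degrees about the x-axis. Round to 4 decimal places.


x' = 6
y' = -8*cos(45) - 1*sin(45) = -6.364
z' = -8*sin(45) + 1*cos(45) = -4.9497

(6, -6.364, -4.9497)


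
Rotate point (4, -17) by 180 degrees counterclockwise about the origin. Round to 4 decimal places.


x' = 4*cos(180) - -17*sin(180) = -4
y' = 4*sin(180) + -17*cos(180) = 17

(-4, 17)


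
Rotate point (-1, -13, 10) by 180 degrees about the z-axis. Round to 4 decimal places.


x' = -1*cos(180) - -13*sin(180) = 1
y' = -1*sin(180) + -13*cos(180) = 13
z' = 10

(1, 13, 10)


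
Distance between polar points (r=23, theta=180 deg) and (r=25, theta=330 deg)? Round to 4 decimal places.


d = sqrt(r1^2 + r2^2 - 2*r1*r2*cos(t2-t1))
d = sqrt(23^2 + 25^2 - 2*23*25*cos(330-180)) = 46.3673

46.3673


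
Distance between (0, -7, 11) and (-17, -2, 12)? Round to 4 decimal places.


d = sqrt((-17-0)^2 + (-2--7)^2 + (12-11)^2) = 17.7482

17.7482


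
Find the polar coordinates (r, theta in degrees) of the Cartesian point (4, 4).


r = sqrt(4^2 + 4^2) = 5.6569
theta = atan2(4, 4) = 45 degrees

r = 5.6569, theta = 45 degrees


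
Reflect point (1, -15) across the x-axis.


Reflection across x-axis: (x, y) -> (x, -y)
(1, -15) -> (1, 15)

(1, 15)


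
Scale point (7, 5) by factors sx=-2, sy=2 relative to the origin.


Scaling: (x*sx, y*sy) = (7*-2, 5*2) = (-14, 10)

(-14, 10)


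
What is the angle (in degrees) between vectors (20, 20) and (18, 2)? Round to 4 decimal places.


dot = 20*18 + 20*2 = 400
|u| = 28.2843, |v| = 18.1108
cos(angle) = 0.7809
angle = 38.6598 degrees

38.6598 degrees


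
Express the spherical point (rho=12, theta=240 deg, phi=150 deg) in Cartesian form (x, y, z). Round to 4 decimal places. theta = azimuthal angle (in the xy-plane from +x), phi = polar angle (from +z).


x = 12 * sin(150) * cos(240) = -3
y = 12 * sin(150) * sin(240) = -5.1962
z = 12 * cos(150) = -10.3923

(-3, -5.1962, -10.3923)


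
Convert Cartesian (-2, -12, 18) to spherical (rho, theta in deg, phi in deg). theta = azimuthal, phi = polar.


rho = sqrt((-2)^2 + (-12)^2 + 18^2) = 21.7256
theta = atan2(-12, -2) = 260.5377 deg
phi = acos(18/21.7256) = 34.0533 deg

rho = 21.7256, theta = 260.5377 deg, phi = 34.0533 deg


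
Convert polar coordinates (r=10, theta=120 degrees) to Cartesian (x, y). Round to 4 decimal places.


x = 10 * cos(120) = -5
y = 10 * sin(120) = 8.6603

(-5, 8.6603)


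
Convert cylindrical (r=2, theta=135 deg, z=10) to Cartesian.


x = 2 * cos(135) = -1.4142
y = 2 * sin(135) = 1.4142
z = 10

(-1.4142, 1.4142, 10)


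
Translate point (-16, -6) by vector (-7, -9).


Translation: (x+dx, y+dy) = (-16+-7, -6+-9) = (-23, -15)

(-23, -15)


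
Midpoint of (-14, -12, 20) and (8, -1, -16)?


Midpoint = ((-14+8)/2, (-12+-1)/2, (20+-16)/2) = (-3, -6.5, 2)

(-3, -6.5, 2)


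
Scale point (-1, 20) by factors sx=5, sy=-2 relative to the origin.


Scaling: (x*sx, y*sy) = (-1*5, 20*-2) = (-5, -40)

(-5, -40)


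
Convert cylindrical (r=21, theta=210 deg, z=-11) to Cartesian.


x = 21 * cos(210) = -18.1865
y = 21 * sin(210) = -10.5
z = -11

(-18.1865, -10.5, -11)


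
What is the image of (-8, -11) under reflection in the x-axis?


Reflection across x-axis: (x, y) -> (x, -y)
(-8, -11) -> (-8, 11)

(-8, 11)


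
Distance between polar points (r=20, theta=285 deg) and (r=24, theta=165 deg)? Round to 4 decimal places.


d = sqrt(r1^2 + r2^2 - 2*r1*r2*cos(t2-t1))
d = sqrt(20^2 + 24^2 - 2*20*24*cos(165-285)) = 38.1576

38.1576


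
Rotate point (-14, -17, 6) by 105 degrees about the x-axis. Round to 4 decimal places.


x' = -14
y' = -17*cos(105) - 6*sin(105) = -1.3956
z' = -17*sin(105) + 6*cos(105) = -17.9737

(-14, -1.3956, -17.9737)


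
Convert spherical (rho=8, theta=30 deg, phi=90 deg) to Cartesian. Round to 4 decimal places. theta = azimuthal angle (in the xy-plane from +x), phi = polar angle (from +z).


x = 8 * sin(90) * cos(30) = 6.9282
y = 8 * sin(90) * sin(30) = 4
z = 8 * cos(90) = 0

(6.9282, 4, 0)


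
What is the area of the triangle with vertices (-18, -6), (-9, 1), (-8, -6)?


Area = |x1(y2-y3) + x2(y3-y1) + x3(y1-y2)| / 2
= |-18*(1--6) + -9*(-6--6) + -8*(-6-1)| / 2
= 35

35


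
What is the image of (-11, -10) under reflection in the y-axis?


Reflection across y-axis: (x, y) -> (-x, y)
(-11, -10) -> (11, -10)

(11, -10)


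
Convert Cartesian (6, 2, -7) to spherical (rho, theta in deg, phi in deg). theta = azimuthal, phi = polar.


rho = sqrt(6^2 + 2^2 + (-7)^2) = 9.434
theta = atan2(2, 6) = 18.4349 deg
phi = acos(-7/9.434) = 137.9019 deg

rho = 9.434, theta = 18.4349 deg, phi = 137.9019 deg


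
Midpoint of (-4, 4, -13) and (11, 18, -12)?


Midpoint = ((-4+11)/2, (4+18)/2, (-13+-12)/2) = (3.5, 11, -12.5)

(3.5, 11, -12.5)


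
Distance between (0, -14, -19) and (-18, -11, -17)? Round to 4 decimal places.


d = sqrt((-18-0)^2 + (-11--14)^2 + (-17--19)^2) = 18.3576

18.3576


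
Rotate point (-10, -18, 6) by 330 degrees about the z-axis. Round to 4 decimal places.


x' = -10*cos(330) - -18*sin(330) = -17.6603
y' = -10*sin(330) + -18*cos(330) = -10.5885
z' = 6

(-17.6603, -10.5885, 6)


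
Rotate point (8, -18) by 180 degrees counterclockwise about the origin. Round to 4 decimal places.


x' = 8*cos(180) - -18*sin(180) = -8
y' = 8*sin(180) + -18*cos(180) = 18

(-8, 18)


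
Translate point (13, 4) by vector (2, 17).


Translation: (x+dx, y+dy) = (13+2, 4+17) = (15, 21)

(15, 21)


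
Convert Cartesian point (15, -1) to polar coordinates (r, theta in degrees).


r = sqrt(15^2 + (-1)^2) = 15.0333
theta = atan2(-1, 15) = 356.1859 degrees

r = 15.0333, theta = 356.1859 degrees


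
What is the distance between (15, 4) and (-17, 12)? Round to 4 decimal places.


d = sqrt((-17-15)^2 + (12-4)^2) = 32.9848

32.9848


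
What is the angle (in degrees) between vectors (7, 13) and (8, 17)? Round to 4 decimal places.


dot = 7*8 + 13*17 = 277
|u| = 14.7648, |v| = 18.7883
cos(angle) = 0.9985
angle = 3.0996 degrees

3.0996 degrees


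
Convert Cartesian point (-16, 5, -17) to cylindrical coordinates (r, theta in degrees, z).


r = sqrt((-16)^2 + 5^2) = 16.7631
theta = atan2(5, -16) = 162.646 deg
z = -17

r = 16.7631, theta = 162.646 deg, z = -17


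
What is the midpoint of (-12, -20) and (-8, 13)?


Midpoint = ((-12+-8)/2, (-20+13)/2) = (-10, -3.5)

(-10, -3.5)


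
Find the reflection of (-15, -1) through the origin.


Reflection through origin: (x, y) -> (-x, -y)
(-15, -1) -> (15, 1)

(15, 1)


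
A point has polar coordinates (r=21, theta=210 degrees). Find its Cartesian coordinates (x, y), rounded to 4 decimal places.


x = 21 * cos(210) = -18.1865
y = 21 * sin(210) = -10.5

(-18.1865, -10.5)


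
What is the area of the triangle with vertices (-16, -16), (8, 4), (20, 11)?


Area = |x1(y2-y3) + x2(y3-y1) + x3(y1-y2)| / 2
= |-16*(4-11) + 8*(11--16) + 20*(-16-4)| / 2
= 36

36


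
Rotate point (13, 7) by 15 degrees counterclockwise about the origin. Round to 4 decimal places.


x' = 13*cos(15) - 7*sin(15) = 10.7453
y' = 13*sin(15) + 7*cos(15) = 10.1261

(10.7453, 10.1261)


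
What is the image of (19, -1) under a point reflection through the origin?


Reflection through origin: (x, y) -> (-x, -y)
(19, -1) -> (-19, 1)

(-19, 1)


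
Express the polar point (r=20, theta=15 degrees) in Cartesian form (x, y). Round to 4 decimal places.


x = 20 * cos(15) = 19.3185
y = 20 * sin(15) = 5.1764

(19.3185, 5.1764)


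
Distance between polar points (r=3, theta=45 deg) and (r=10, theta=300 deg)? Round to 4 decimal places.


d = sqrt(r1^2 + r2^2 - 2*r1*r2*cos(t2-t1))
d = sqrt(3^2 + 10^2 - 2*3*10*cos(300-45)) = 11.1593

11.1593
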